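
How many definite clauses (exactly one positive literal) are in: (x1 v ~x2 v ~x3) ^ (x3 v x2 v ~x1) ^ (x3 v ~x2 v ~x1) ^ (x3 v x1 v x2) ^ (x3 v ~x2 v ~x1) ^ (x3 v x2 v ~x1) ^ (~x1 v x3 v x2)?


A definite clause has exactly one positive literal.
Clause 1: 1 positive -> definite
Clause 2: 2 positive -> not definite
Clause 3: 1 positive -> definite
Clause 4: 3 positive -> not definite
Clause 5: 1 positive -> definite
Clause 6: 2 positive -> not definite
Clause 7: 2 positive -> not definite
Definite clause count = 3.

3


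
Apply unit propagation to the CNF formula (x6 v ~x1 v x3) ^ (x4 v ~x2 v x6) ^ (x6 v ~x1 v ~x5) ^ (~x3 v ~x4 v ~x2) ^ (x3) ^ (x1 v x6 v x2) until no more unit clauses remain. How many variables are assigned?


Unit propagation repeatedly assigns the literal in any unit clause, then simplifies.
Assignments in order: x3 = T.
No further unit clauses remain.
Total variables assigned = 1.

1


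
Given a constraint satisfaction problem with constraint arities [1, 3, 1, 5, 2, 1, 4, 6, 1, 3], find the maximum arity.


The arities are: 1, 3, 1, 5, 2, 1, 4, 6, 1, 3.
Scan for the maximum value.
Maximum arity = 6.

6


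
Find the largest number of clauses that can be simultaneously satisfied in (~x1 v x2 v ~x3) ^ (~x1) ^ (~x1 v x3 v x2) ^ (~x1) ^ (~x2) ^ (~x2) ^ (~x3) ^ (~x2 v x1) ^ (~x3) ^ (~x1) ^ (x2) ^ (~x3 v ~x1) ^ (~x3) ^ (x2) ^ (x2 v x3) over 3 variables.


Enumerate all 8 truth assignments.
For each, count how many of the 15 clauses are satisfied.
The formula is not fully satisfiable, so the maximum is below 15.
Maximum simultaneously satisfiable clauses = 12.

12


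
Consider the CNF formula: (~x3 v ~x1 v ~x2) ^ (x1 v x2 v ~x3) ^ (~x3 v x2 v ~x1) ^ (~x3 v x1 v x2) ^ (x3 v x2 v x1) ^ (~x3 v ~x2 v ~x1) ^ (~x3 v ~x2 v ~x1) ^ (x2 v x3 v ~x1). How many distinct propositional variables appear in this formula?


Identify each distinct variable in the formula.
Variables found: x1, x2, x3.
Total distinct variables = 3.

3


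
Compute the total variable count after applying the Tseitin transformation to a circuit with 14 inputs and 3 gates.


The Tseitin transformation introduces one auxiliary variable per gate.
Total variables = inputs + gates = 14 + 3 = 17.

17


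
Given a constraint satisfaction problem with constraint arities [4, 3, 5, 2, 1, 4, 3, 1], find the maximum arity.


The arities are: 4, 3, 5, 2, 1, 4, 3, 1.
Scan for the maximum value.
Maximum arity = 5.

5


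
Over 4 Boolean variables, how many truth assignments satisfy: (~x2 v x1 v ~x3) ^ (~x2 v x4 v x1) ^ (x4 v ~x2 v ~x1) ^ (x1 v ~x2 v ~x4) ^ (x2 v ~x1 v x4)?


Enumerate all 16 truth assignments over 4 variables.
Test each against every clause.
Satisfying assignments found: 8.

8


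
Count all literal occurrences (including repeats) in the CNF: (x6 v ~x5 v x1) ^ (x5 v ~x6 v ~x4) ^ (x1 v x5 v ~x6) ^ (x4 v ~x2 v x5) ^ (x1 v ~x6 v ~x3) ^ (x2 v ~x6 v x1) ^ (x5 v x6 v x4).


Clause lengths: 3, 3, 3, 3, 3, 3, 3.
Sum = 3 + 3 + 3 + 3 + 3 + 3 + 3 = 21.

21


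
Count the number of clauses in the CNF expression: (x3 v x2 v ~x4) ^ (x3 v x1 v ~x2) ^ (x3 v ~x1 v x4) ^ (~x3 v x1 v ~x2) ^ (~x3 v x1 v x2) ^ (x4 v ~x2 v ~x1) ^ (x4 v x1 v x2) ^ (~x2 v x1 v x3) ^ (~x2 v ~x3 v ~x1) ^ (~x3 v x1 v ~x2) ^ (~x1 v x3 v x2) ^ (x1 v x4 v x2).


Each group enclosed in parentheses joined by ^ is one clause.
Counting the conjuncts: 12 clauses.

12


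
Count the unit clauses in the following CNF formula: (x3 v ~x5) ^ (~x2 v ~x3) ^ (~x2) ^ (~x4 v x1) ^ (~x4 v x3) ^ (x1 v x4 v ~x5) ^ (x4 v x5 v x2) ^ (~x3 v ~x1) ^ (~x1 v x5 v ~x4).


A unit clause contains exactly one literal.
Unit clauses found: (~x2).
Count = 1.

1


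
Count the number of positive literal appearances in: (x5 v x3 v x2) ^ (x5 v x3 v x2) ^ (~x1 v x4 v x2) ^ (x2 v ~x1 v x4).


Scan each clause for unnegated literals.
Clause 1: 3 positive; Clause 2: 3 positive; Clause 3: 2 positive; Clause 4: 2 positive.
Total positive literal occurrences = 10.

10


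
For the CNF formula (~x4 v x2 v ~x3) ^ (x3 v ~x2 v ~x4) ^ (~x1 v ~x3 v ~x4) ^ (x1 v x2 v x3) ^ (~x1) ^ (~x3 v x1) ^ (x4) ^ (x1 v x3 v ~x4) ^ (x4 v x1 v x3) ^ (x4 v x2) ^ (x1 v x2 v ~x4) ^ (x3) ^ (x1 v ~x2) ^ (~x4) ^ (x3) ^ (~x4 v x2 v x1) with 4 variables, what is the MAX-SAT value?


Enumerate all 16 truth assignments.
For each, count how many of the 16 clauses are satisfied.
The formula is not fully satisfiable, so the maximum is below 16.
Maximum simultaneously satisfiable clauses = 14.

14


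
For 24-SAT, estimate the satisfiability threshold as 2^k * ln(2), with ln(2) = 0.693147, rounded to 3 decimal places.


Using the asymptotic formula: threshold ~ 2^k * ln(2).
2^24 = 16777216.
16777216 * 0.693147 = 11629076.939.

11629076.939


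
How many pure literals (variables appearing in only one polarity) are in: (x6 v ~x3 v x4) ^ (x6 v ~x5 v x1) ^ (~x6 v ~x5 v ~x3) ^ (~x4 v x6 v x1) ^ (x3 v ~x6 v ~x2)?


A pure literal appears in only one polarity across all clauses.
Pure literals: x1 (positive only), x2 (negative only), x5 (negative only).
Count = 3.

3


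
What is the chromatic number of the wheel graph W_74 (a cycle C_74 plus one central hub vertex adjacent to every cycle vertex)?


W_74 consists of the cycle C_74 together with a hub vertex adjacent to every cycle vertex.
The cycle C_74 needs 2 colors (even cycle -> 2).
The hub is adjacent to every cycle vertex, so it must receive a new color distinct from all of them.
Chromatic number = 2 + 1 = 3.

3


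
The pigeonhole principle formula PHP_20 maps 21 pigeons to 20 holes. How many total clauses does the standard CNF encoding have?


The PHP encoding has two parts:
1) At-least-one-hole clauses: 21 (one per pigeon, each with 20 literals).
2) At-most-one-pigeon-per-hole clauses: 20 holes * C(21,2) = 20 * 210 = 4200.
Total clauses = 21 + 4200 = 4221.

4221


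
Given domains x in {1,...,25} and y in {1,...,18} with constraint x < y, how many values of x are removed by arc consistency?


For the constraint x < y, x needs a supporting value in y's domain.
x can be at most 17 (one less than y's maximum).
Valid x values from domain: 17 out of 25.
Pruned = 25 - 17 = 8.

8


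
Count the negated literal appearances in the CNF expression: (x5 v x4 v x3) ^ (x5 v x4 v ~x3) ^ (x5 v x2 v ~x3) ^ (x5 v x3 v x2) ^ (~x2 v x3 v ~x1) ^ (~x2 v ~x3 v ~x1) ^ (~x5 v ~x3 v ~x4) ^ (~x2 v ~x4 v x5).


Scan each clause for negated literals.
Clause 1: 0 negative; Clause 2: 1 negative; Clause 3: 1 negative; Clause 4: 0 negative; Clause 5: 2 negative; Clause 6: 3 negative; Clause 7: 3 negative; Clause 8: 2 negative.
Total negative literal occurrences = 12.

12


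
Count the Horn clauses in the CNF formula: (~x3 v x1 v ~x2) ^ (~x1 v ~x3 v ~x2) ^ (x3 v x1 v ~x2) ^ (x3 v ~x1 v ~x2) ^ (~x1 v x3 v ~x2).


A Horn clause has at most one positive literal.
Clause 1: 1 positive lit(s) -> Horn
Clause 2: 0 positive lit(s) -> Horn
Clause 3: 2 positive lit(s) -> not Horn
Clause 4: 1 positive lit(s) -> Horn
Clause 5: 1 positive lit(s) -> Horn
Total Horn clauses = 4.

4


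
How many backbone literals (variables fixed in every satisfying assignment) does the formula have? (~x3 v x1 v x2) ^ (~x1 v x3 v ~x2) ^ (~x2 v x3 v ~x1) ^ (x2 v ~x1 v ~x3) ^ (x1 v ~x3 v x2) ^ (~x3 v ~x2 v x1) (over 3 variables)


Find all satisfying assignments: 4 model(s).
Check which variables have the same value in every model.
No variable is fixed across all models.
Backbone size = 0.

0


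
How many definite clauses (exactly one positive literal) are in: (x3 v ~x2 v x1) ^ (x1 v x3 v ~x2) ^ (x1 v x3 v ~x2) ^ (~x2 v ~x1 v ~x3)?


A definite clause has exactly one positive literal.
Clause 1: 2 positive -> not definite
Clause 2: 2 positive -> not definite
Clause 3: 2 positive -> not definite
Clause 4: 0 positive -> not definite
Definite clause count = 0.

0


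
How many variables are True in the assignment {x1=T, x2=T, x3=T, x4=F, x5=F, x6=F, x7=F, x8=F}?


The weight is the number of variables assigned True.
True variables: x1, x2, x3.
Weight = 3.

3


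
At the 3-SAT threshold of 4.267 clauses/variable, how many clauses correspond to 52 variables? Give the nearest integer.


The 3-SAT phase transition occurs at approximately 4.267 clauses per variable.
m = 4.267 * 52 = 221.884.
Rounded to nearest integer: 222.

222


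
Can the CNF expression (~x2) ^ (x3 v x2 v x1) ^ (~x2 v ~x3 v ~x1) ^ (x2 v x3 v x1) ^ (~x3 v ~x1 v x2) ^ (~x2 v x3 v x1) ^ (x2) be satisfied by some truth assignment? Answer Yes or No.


Check all 8 possible truth assignments.
Number of satisfying assignments found: 0.
The formula is unsatisfiable.

No


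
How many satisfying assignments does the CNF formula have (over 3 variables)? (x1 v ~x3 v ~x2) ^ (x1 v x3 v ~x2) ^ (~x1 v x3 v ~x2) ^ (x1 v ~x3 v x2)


Enumerate all 8 truth assignments over 3 variables.
Test each against every clause.
Satisfying assignments found: 4.

4


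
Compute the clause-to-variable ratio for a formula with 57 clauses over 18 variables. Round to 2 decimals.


Clause-to-variable ratio = clauses / variables.
57 / 18 = 3.17.

3.17


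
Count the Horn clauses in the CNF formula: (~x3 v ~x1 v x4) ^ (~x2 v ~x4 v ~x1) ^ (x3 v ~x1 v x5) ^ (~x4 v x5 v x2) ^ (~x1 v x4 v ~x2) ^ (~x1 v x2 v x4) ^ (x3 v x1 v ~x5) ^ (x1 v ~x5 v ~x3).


A Horn clause has at most one positive literal.
Clause 1: 1 positive lit(s) -> Horn
Clause 2: 0 positive lit(s) -> Horn
Clause 3: 2 positive lit(s) -> not Horn
Clause 4: 2 positive lit(s) -> not Horn
Clause 5: 1 positive lit(s) -> Horn
Clause 6: 2 positive lit(s) -> not Horn
Clause 7: 2 positive lit(s) -> not Horn
Clause 8: 1 positive lit(s) -> Horn
Total Horn clauses = 4.

4


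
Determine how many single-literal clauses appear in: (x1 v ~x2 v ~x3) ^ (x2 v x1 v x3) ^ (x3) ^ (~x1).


A unit clause contains exactly one literal.
Unit clauses found: (x3), (~x1).
Count = 2.

2


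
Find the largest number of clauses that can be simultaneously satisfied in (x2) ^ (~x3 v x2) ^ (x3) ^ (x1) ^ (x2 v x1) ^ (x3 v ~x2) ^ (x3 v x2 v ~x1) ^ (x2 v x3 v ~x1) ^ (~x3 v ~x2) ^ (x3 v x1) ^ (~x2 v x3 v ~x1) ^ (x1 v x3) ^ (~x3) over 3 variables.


Enumerate all 8 truth assignments.
For each, count how many of the 13 clauses are satisfied.
The formula is not fully satisfiable, so the maximum is below 13.
Maximum simultaneously satisfiable clauses = 11.

11


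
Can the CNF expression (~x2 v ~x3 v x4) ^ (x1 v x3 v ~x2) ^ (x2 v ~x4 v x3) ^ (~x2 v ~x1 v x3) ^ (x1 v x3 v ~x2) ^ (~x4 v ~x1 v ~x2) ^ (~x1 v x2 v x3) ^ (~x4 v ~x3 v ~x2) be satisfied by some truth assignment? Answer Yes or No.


Check all 16 possible truth assignments.
Number of satisfying assignments found: 5.
The formula is satisfiable.

Yes


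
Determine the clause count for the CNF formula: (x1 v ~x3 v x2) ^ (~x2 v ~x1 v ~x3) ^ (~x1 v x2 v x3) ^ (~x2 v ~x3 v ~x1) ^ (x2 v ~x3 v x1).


Each group enclosed in parentheses joined by ^ is one clause.
Counting the conjuncts: 5 clauses.

5


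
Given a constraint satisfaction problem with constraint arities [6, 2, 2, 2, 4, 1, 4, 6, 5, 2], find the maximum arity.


The arities are: 6, 2, 2, 2, 4, 1, 4, 6, 5, 2.
Scan for the maximum value.
Maximum arity = 6.

6


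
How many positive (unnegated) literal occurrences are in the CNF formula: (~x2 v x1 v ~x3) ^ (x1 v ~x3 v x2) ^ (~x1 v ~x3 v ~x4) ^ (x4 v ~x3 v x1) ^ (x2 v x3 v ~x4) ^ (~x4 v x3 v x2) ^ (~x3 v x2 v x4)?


Scan each clause for unnegated literals.
Clause 1: 1 positive; Clause 2: 2 positive; Clause 3: 0 positive; Clause 4: 2 positive; Clause 5: 2 positive; Clause 6: 2 positive; Clause 7: 2 positive.
Total positive literal occurrences = 11.

11


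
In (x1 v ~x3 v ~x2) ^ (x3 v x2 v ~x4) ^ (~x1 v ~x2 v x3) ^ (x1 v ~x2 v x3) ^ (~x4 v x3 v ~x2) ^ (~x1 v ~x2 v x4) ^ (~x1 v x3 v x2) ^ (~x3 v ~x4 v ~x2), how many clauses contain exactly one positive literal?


A definite clause has exactly one positive literal.
Clause 1: 1 positive -> definite
Clause 2: 2 positive -> not definite
Clause 3: 1 positive -> definite
Clause 4: 2 positive -> not definite
Clause 5: 1 positive -> definite
Clause 6: 1 positive -> definite
Clause 7: 2 positive -> not definite
Clause 8: 0 positive -> not definite
Definite clause count = 4.

4


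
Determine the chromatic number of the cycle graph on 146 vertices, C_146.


A cycle on an even number of vertices is bipartite: alternate two colors around the cycle.
Since 146 is even, two colors suffice, and at least two are needed because the graph has edges.
Chromatic number = 2.

2


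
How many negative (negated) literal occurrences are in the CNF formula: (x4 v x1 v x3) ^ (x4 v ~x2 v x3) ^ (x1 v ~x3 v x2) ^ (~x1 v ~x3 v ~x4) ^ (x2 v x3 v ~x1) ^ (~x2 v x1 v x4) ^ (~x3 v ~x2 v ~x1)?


Scan each clause for negated literals.
Clause 1: 0 negative; Clause 2: 1 negative; Clause 3: 1 negative; Clause 4: 3 negative; Clause 5: 1 negative; Clause 6: 1 negative; Clause 7: 3 negative.
Total negative literal occurrences = 10.

10


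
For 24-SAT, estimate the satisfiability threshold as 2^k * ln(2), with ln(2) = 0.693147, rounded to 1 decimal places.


Using the asymptotic formula: threshold ~ 2^k * ln(2).
2^24 = 16777216.
16777216 * 0.693147 = 11629076.9.

11629076.9


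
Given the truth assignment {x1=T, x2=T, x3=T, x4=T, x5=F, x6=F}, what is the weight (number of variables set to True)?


The weight is the number of variables assigned True.
True variables: x1, x2, x3, x4.
Weight = 4.

4


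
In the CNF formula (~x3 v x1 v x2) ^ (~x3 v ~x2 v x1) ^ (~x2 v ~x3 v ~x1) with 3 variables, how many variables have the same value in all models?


Find all satisfying assignments: 5 model(s).
Check which variables have the same value in every model.
No variable is fixed across all models.
Backbone size = 0.

0


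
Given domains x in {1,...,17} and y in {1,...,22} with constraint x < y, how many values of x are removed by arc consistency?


For the constraint x < y, x needs a supporting value in y's domain.
x can be at most 21 (one less than y's maximum).
Valid x values from domain: 17 out of 17.
Pruned = 17 - 17 = 0.

0


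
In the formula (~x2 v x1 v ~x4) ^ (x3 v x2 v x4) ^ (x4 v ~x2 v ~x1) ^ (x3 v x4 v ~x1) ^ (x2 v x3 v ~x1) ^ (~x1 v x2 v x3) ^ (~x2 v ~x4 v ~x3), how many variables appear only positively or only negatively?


A pure literal appears in only one polarity across all clauses.
No pure literals found.
Count = 0.

0


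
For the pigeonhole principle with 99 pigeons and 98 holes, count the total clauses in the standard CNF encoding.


The PHP encoding has two parts:
1) At-least-one-hole clauses: 99 (one per pigeon, each with 98 literals).
2) At-most-one-pigeon-per-hole clauses: 98 holes * C(99,2) = 98 * 4851 = 475398.
Total clauses = 99 + 475398 = 475497.

475497


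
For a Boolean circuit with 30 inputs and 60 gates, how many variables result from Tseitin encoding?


The Tseitin transformation introduces one auxiliary variable per gate.
Total variables = inputs + gates = 30 + 60 = 90.

90


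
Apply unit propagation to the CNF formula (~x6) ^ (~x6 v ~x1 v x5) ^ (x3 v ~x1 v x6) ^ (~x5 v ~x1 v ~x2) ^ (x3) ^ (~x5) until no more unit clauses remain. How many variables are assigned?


Unit propagation repeatedly assigns the literal in any unit clause, then simplifies.
Assignments in order: x6 = F, x3 = T, x5 = F.
No further unit clauses remain.
Total variables assigned = 3.

3


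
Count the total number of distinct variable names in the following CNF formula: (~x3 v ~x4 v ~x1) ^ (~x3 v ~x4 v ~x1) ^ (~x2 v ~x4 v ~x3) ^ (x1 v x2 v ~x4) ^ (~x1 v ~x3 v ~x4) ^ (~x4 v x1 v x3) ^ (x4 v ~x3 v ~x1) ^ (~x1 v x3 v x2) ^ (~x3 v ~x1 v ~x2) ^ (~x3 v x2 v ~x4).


Identify each distinct variable in the formula.
Variables found: x1, x2, x3, x4.
Total distinct variables = 4.

4


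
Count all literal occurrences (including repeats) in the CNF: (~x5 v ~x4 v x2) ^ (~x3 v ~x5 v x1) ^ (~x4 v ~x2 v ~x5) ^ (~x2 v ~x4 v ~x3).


Clause lengths: 3, 3, 3, 3.
Sum = 3 + 3 + 3 + 3 = 12.

12


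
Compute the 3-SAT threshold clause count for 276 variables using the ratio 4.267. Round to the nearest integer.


The 3-SAT phase transition occurs at approximately 4.267 clauses per variable.
m = 4.267 * 276 = 1177.692.
Rounded to nearest integer: 1178.

1178


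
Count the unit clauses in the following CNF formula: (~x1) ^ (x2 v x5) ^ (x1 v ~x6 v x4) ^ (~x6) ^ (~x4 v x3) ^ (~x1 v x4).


A unit clause contains exactly one literal.
Unit clauses found: (~x1), (~x6).
Count = 2.

2


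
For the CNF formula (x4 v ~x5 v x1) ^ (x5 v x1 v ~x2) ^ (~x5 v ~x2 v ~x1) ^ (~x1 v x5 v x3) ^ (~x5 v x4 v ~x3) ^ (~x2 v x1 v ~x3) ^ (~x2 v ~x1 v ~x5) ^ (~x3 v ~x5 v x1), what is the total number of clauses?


Each group enclosed in parentheses joined by ^ is one clause.
Counting the conjuncts: 8 clauses.

8


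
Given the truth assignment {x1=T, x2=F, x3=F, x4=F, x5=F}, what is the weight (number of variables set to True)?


The weight is the number of variables assigned True.
True variables: x1.
Weight = 1.

1


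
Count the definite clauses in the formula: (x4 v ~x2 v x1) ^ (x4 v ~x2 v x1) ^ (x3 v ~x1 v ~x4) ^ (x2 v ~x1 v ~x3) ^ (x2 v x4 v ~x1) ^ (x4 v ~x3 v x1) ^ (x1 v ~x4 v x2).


A definite clause has exactly one positive literal.
Clause 1: 2 positive -> not definite
Clause 2: 2 positive -> not definite
Clause 3: 1 positive -> definite
Clause 4: 1 positive -> definite
Clause 5: 2 positive -> not definite
Clause 6: 2 positive -> not definite
Clause 7: 2 positive -> not definite
Definite clause count = 2.

2


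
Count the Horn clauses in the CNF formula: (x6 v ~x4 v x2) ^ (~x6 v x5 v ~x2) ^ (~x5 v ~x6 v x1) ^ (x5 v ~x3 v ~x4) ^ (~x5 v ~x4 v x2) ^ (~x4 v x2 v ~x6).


A Horn clause has at most one positive literal.
Clause 1: 2 positive lit(s) -> not Horn
Clause 2: 1 positive lit(s) -> Horn
Clause 3: 1 positive lit(s) -> Horn
Clause 4: 1 positive lit(s) -> Horn
Clause 5: 1 positive lit(s) -> Horn
Clause 6: 1 positive lit(s) -> Horn
Total Horn clauses = 5.

5


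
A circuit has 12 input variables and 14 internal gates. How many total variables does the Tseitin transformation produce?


The Tseitin transformation introduces one auxiliary variable per gate.
Total variables = inputs + gates = 12 + 14 = 26.

26


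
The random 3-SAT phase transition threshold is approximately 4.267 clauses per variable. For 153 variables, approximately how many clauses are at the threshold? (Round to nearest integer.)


The 3-SAT phase transition occurs at approximately 4.267 clauses per variable.
m = 4.267 * 153 = 652.851.
Rounded to nearest integer: 653.

653


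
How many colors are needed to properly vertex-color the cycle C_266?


A cycle on an even number of vertices is bipartite: alternate two colors around the cycle.
Since 266 is even, two colors suffice, and at least two are needed because the graph has edges.
Chromatic number = 2.

2


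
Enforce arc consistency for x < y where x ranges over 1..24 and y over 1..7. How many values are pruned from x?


For the constraint x < y, x needs a supporting value in y's domain.
x can be at most 6 (one less than y's maximum).
Valid x values from domain: 6 out of 24.
Pruned = 24 - 6 = 18.

18


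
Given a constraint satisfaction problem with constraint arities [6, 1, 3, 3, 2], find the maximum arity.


The arities are: 6, 1, 3, 3, 2.
Scan for the maximum value.
Maximum arity = 6.

6


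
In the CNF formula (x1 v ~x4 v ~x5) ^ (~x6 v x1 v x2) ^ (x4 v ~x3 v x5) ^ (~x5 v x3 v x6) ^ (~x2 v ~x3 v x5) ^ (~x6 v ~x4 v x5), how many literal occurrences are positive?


Scan each clause for unnegated literals.
Clause 1: 1 positive; Clause 2: 2 positive; Clause 3: 2 positive; Clause 4: 2 positive; Clause 5: 1 positive; Clause 6: 1 positive.
Total positive literal occurrences = 9.

9


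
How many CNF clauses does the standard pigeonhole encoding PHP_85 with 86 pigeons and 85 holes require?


The PHP encoding has two parts:
1) At-least-one-hole clauses: 86 (one per pigeon, each with 85 literals).
2) At-most-one-pigeon-per-hole clauses: 85 holes * C(86,2) = 85 * 3655 = 310675.
Total clauses = 86 + 310675 = 310761.

310761


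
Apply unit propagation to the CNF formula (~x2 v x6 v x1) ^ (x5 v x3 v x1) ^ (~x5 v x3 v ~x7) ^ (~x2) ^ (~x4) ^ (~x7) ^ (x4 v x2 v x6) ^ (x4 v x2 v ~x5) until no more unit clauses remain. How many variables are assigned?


Unit propagation repeatedly assigns the literal in any unit clause, then simplifies.
Assignments in order: x2 = F, x4 = F, x7 = F, x6 = T, x5 = F.
No further unit clauses remain.
Total variables assigned = 5.

5


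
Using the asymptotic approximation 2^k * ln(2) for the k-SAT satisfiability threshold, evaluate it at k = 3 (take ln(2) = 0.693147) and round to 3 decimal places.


Using the asymptotic formula: threshold ~ 2^k * ln(2).
2^3 = 8.
8 * 0.693147 = 5.545.

5.545


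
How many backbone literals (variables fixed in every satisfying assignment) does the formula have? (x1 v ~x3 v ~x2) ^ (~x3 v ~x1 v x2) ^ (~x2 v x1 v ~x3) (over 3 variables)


Find all satisfying assignments: 6 model(s).
Check which variables have the same value in every model.
No variable is fixed across all models.
Backbone size = 0.

0


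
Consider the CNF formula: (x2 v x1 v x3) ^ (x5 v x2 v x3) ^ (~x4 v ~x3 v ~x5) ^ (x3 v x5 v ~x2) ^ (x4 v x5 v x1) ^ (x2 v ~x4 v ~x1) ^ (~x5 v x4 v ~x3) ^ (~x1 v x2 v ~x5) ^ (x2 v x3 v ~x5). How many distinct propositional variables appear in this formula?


Identify each distinct variable in the formula.
Variables found: x1, x2, x3, x4, x5.
Total distinct variables = 5.

5


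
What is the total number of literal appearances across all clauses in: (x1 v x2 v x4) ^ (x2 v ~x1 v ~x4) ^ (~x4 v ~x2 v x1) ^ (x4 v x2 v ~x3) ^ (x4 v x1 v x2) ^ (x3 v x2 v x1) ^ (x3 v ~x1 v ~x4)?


Clause lengths: 3, 3, 3, 3, 3, 3, 3.
Sum = 3 + 3 + 3 + 3 + 3 + 3 + 3 = 21.

21


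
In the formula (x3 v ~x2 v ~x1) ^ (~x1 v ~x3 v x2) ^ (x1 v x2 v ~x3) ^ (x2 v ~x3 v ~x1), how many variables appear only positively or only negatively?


A pure literal appears in only one polarity across all clauses.
No pure literals found.
Count = 0.

0


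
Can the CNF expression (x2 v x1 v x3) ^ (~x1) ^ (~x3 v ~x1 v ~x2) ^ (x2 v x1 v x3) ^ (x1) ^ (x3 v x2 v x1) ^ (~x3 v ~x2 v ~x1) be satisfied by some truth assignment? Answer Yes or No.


Check all 8 possible truth assignments.
Number of satisfying assignments found: 0.
The formula is unsatisfiable.

No


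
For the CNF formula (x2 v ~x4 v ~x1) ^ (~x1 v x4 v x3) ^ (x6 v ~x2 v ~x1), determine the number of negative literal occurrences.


Scan each clause for negated literals.
Clause 1: 2 negative; Clause 2: 1 negative; Clause 3: 2 negative.
Total negative literal occurrences = 5.

5


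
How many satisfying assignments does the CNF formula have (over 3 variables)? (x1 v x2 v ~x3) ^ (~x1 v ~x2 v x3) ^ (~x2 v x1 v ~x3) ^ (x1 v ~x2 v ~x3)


Enumerate all 8 truth assignments over 3 variables.
Test each against every clause.
Satisfying assignments found: 5.

5


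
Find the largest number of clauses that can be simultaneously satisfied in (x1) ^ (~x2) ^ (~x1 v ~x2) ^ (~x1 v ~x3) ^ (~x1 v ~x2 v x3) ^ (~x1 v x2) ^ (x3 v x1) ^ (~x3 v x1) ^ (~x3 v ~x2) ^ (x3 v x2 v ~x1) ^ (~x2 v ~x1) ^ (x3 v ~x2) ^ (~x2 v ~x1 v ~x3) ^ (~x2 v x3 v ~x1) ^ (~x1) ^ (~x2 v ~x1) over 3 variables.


Enumerate all 8 truth assignments.
For each, count how many of the 16 clauses are satisfied.
The formula is not fully satisfiable, so the maximum is below 16.
Maximum simultaneously satisfiable clauses = 14.

14


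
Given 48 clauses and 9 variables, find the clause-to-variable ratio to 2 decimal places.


Clause-to-variable ratio = clauses / variables.
48 / 9 = 5.33.

5.33


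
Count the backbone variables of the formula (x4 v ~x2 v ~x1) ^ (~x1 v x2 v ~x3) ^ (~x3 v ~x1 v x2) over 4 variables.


Find all satisfying assignments: 12 model(s).
Check which variables have the same value in every model.
No variable is fixed across all models.
Backbone size = 0.

0


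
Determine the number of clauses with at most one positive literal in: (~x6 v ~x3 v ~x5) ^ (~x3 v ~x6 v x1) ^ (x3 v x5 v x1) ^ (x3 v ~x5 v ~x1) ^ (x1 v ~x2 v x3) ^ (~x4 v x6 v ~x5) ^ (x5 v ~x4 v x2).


A Horn clause has at most one positive literal.
Clause 1: 0 positive lit(s) -> Horn
Clause 2: 1 positive lit(s) -> Horn
Clause 3: 3 positive lit(s) -> not Horn
Clause 4: 1 positive lit(s) -> Horn
Clause 5: 2 positive lit(s) -> not Horn
Clause 6: 1 positive lit(s) -> Horn
Clause 7: 2 positive lit(s) -> not Horn
Total Horn clauses = 4.

4


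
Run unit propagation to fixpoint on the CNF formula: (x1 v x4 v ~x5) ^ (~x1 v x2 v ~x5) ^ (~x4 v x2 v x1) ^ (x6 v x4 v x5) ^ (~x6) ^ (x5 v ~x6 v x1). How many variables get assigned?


Unit propagation repeatedly assigns the literal in any unit clause, then simplifies.
Assignments in order: x6 = F.
No further unit clauses remain.
Total variables assigned = 1.

1


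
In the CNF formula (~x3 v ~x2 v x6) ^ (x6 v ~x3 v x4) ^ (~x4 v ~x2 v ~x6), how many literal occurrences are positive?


Scan each clause for unnegated literals.
Clause 1: 1 positive; Clause 2: 2 positive; Clause 3: 0 positive.
Total positive literal occurrences = 3.

3


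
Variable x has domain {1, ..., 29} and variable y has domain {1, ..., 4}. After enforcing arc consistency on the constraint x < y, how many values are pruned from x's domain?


For the constraint x < y, x needs a supporting value in y's domain.
x can be at most 3 (one less than y's maximum).
Valid x values from domain: 3 out of 29.
Pruned = 29 - 3 = 26.

26


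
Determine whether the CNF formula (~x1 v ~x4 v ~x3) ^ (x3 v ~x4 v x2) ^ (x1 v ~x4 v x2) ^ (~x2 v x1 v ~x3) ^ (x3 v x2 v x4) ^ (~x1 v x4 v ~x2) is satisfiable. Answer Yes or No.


Check all 16 possible truth assignments.
Number of satisfying assignments found: 5.
The formula is satisfiable.

Yes


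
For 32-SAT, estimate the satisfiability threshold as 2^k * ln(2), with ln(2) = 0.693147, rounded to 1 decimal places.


Using the asymptotic formula: threshold ~ 2^k * ln(2).
2^32 = 4294967296.
4294967296 * 0.693147 = 2977043696.3.

2977043696.3


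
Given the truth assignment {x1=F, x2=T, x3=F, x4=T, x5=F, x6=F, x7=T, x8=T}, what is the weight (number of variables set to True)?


The weight is the number of variables assigned True.
True variables: x2, x4, x7, x8.
Weight = 4.

4


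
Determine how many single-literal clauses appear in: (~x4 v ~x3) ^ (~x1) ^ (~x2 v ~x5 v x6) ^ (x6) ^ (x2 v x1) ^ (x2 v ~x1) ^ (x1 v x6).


A unit clause contains exactly one literal.
Unit clauses found: (~x1), (x6).
Count = 2.

2


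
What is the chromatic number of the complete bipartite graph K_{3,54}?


K_{3,54} is bipartite by definition: the two parts are independent sets, with every edge crossing between them.
Color all vertices in one part with color 1 and all vertices in the other part with color 2.
Since the graph has at least one edge, one color does not suffice.
Chromatic number = 2.

2


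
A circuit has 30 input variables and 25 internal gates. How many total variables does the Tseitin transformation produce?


The Tseitin transformation introduces one auxiliary variable per gate.
Total variables = inputs + gates = 30 + 25 = 55.

55


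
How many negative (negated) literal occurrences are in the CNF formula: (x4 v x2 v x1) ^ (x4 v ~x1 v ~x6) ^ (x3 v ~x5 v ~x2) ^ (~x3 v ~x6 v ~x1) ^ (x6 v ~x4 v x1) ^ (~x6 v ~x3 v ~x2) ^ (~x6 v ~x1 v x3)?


Scan each clause for negated literals.
Clause 1: 0 negative; Clause 2: 2 negative; Clause 3: 2 negative; Clause 4: 3 negative; Clause 5: 1 negative; Clause 6: 3 negative; Clause 7: 2 negative.
Total negative literal occurrences = 13.

13


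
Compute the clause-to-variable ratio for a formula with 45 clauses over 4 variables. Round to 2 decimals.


Clause-to-variable ratio = clauses / variables.
45 / 4 = 11.25.

11.25


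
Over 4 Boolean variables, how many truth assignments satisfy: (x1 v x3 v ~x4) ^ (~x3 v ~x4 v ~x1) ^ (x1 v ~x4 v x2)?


Enumerate all 16 truth assignments over 4 variables.
Test each against every clause.
Satisfying assignments found: 11.

11


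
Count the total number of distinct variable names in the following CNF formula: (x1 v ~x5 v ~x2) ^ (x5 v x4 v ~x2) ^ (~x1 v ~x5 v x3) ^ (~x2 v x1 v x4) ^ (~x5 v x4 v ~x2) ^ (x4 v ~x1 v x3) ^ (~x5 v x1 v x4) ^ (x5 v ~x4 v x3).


Identify each distinct variable in the formula.
Variables found: x1, x2, x3, x4, x5.
Total distinct variables = 5.

5


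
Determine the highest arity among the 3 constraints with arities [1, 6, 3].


The arities are: 1, 6, 3.
Scan for the maximum value.
Maximum arity = 6.

6


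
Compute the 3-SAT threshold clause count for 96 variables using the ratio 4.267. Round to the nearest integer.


The 3-SAT phase transition occurs at approximately 4.267 clauses per variable.
m = 4.267 * 96 = 409.632.
Rounded to nearest integer: 410.

410


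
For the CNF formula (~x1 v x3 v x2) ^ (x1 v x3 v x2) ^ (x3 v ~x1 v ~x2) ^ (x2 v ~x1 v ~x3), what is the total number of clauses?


Each group enclosed in parentheses joined by ^ is one clause.
Counting the conjuncts: 4 clauses.

4


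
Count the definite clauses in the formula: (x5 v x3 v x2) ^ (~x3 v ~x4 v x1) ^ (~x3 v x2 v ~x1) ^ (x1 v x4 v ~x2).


A definite clause has exactly one positive literal.
Clause 1: 3 positive -> not definite
Clause 2: 1 positive -> definite
Clause 3: 1 positive -> definite
Clause 4: 2 positive -> not definite
Definite clause count = 2.

2


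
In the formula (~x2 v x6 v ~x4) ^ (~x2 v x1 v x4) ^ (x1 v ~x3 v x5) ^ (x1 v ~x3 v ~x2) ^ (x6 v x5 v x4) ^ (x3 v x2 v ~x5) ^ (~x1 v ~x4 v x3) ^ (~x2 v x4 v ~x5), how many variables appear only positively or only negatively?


A pure literal appears in only one polarity across all clauses.
Pure literals: x6 (positive only).
Count = 1.

1


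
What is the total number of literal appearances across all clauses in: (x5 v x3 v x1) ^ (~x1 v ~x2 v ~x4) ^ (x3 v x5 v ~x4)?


Clause lengths: 3, 3, 3.
Sum = 3 + 3 + 3 = 9.

9


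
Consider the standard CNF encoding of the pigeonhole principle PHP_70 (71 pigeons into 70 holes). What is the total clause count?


The PHP encoding has two parts:
1) At-least-one-hole clauses: 71 (one per pigeon, each with 70 literals).
2) At-most-one-pigeon-per-hole clauses: 70 holes * C(71,2) = 70 * 2485 = 173950.
Total clauses = 71 + 173950 = 174021.

174021


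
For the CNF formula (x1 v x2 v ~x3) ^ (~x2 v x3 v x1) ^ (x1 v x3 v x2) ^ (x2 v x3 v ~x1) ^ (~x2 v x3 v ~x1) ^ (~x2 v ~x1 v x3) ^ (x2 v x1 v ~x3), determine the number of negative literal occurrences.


Scan each clause for negated literals.
Clause 1: 1 negative; Clause 2: 1 negative; Clause 3: 0 negative; Clause 4: 1 negative; Clause 5: 2 negative; Clause 6: 2 negative; Clause 7: 1 negative.
Total negative literal occurrences = 8.

8


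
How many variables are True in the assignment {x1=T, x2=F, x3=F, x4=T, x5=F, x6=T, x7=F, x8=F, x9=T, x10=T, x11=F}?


The weight is the number of variables assigned True.
True variables: x1, x4, x6, x9, x10.
Weight = 5.

5


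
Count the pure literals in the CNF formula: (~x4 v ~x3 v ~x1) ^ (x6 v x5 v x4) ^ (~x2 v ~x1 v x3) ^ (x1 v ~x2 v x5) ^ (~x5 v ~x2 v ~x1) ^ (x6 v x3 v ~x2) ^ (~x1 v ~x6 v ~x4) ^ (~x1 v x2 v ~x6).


A pure literal appears in only one polarity across all clauses.
No pure literals found.
Count = 0.

0


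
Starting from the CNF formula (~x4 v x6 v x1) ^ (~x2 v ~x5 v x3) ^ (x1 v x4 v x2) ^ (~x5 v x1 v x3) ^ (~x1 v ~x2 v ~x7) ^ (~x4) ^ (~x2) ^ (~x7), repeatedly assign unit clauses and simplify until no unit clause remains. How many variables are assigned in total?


Unit propagation repeatedly assigns the literal in any unit clause, then simplifies.
Assignments in order: x4 = F, x2 = F, x1 = T, x7 = F.
No further unit clauses remain.
Total variables assigned = 4.

4


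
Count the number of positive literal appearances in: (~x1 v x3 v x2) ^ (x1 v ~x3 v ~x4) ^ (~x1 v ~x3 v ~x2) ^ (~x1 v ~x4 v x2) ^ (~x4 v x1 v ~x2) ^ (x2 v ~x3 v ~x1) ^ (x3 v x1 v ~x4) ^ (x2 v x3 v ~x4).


Scan each clause for unnegated literals.
Clause 1: 2 positive; Clause 2: 1 positive; Clause 3: 0 positive; Clause 4: 1 positive; Clause 5: 1 positive; Clause 6: 1 positive; Clause 7: 2 positive; Clause 8: 2 positive.
Total positive literal occurrences = 10.

10


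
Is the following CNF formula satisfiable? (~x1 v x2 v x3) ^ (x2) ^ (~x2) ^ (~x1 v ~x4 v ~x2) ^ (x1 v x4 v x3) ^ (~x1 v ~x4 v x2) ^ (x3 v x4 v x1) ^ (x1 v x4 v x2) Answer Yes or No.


Check all 16 possible truth assignments.
Number of satisfying assignments found: 0.
The formula is unsatisfiable.

No


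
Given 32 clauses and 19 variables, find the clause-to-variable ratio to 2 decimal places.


Clause-to-variable ratio = clauses / variables.
32 / 19 = 1.68.

1.68


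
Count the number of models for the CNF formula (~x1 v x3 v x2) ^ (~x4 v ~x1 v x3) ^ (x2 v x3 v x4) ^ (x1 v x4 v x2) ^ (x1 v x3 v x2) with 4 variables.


Enumerate all 16 truth assignments over 4 variables.
Test each against every clause.
Satisfying assignments found: 10.

10


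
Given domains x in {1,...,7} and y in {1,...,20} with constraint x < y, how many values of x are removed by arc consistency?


For the constraint x < y, x needs a supporting value in y's domain.
x can be at most 19 (one less than y's maximum).
Valid x values from domain: 7 out of 7.
Pruned = 7 - 7 = 0.

0


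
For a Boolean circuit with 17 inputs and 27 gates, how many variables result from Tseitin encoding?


The Tseitin transformation introduces one auxiliary variable per gate.
Total variables = inputs + gates = 17 + 27 = 44.

44


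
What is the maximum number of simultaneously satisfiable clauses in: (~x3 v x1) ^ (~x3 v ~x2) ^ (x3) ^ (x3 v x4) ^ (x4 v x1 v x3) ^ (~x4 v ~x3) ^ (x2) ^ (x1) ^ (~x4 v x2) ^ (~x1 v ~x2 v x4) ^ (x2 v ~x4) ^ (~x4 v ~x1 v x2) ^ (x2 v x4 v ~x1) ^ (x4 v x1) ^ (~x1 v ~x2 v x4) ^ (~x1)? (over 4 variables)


Enumerate all 16 truth assignments.
For each, count how many of the 16 clauses are satisfied.
The formula is not fully satisfiable, so the maximum is below 16.
Maximum simultaneously satisfiable clauses = 14.

14


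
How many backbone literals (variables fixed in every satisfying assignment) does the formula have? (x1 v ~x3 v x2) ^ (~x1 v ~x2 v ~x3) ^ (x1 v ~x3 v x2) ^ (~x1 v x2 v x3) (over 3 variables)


Find all satisfying assignments: 5 model(s).
Check which variables have the same value in every model.
No variable is fixed across all models.
Backbone size = 0.

0


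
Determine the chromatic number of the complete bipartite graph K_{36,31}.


K_{36,31} is bipartite by definition: the two parts are independent sets, with every edge crossing between them.
Color all vertices in one part with color 1 and all vertices in the other part with color 2.
Since the graph has at least one edge, one color does not suffice.
Chromatic number = 2.

2


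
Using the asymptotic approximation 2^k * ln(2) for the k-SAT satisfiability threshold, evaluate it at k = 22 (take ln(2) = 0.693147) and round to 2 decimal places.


Using the asymptotic formula: threshold ~ 2^k * ln(2).
2^22 = 4194304.
4194304 * 0.693147 = 2907269.23.

2907269.23


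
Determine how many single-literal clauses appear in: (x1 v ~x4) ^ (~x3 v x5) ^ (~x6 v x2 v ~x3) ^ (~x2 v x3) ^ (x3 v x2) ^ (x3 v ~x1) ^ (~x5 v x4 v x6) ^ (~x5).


A unit clause contains exactly one literal.
Unit clauses found: (~x5).
Count = 1.

1


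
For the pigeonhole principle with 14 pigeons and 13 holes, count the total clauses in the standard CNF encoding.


The PHP encoding has two parts:
1) At-least-one-hole clauses: 14 (one per pigeon, each with 13 literals).
2) At-most-one-pigeon-per-hole clauses: 13 holes * C(14,2) = 13 * 91 = 1183.
Total clauses = 14 + 1183 = 1197.

1197


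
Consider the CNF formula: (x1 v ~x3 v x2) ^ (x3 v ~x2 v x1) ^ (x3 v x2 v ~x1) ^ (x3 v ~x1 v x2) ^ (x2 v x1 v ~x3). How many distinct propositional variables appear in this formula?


Identify each distinct variable in the formula.
Variables found: x1, x2, x3.
Total distinct variables = 3.

3


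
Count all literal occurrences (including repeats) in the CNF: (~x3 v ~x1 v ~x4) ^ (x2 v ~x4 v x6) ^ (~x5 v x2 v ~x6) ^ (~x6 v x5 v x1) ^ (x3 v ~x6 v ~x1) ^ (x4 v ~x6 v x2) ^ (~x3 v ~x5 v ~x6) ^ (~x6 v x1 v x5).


Clause lengths: 3, 3, 3, 3, 3, 3, 3, 3.
Sum = 3 + 3 + 3 + 3 + 3 + 3 + 3 + 3 = 24.

24


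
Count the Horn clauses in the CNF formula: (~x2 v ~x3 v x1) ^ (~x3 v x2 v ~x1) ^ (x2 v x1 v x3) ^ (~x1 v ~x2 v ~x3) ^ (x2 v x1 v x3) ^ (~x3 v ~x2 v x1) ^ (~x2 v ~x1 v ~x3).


A Horn clause has at most one positive literal.
Clause 1: 1 positive lit(s) -> Horn
Clause 2: 1 positive lit(s) -> Horn
Clause 3: 3 positive lit(s) -> not Horn
Clause 4: 0 positive lit(s) -> Horn
Clause 5: 3 positive lit(s) -> not Horn
Clause 6: 1 positive lit(s) -> Horn
Clause 7: 0 positive lit(s) -> Horn
Total Horn clauses = 5.

5


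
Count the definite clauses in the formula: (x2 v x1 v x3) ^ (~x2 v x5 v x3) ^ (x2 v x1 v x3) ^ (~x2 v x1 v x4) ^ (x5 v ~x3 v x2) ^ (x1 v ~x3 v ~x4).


A definite clause has exactly one positive literal.
Clause 1: 3 positive -> not definite
Clause 2: 2 positive -> not definite
Clause 3: 3 positive -> not definite
Clause 4: 2 positive -> not definite
Clause 5: 2 positive -> not definite
Clause 6: 1 positive -> definite
Definite clause count = 1.

1


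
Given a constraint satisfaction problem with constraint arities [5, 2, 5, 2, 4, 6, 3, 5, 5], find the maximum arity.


The arities are: 5, 2, 5, 2, 4, 6, 3, 5, 5.
Scan for the maximum value.
Maximum arity = 6.

6


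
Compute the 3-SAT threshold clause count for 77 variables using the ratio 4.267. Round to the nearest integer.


The 3-SAT phase transition occurs at approximately 4.267 clauses per variable.
m = 4.267 * 77 = 328.559.
Rounded to nearest integer: 329.

329


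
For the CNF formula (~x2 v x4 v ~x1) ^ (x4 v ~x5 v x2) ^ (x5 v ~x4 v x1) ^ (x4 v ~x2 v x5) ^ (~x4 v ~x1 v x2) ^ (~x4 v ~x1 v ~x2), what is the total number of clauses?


Each group enclosed in parentheses joined by ^ is one clause.
Counting the conjuncts: 6 clauses.

6


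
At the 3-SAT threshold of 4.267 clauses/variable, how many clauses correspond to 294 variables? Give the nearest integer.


The 3-SAT phase transition occurs at approximately 4.267 clauses per variable.
m = 4.267 * 294 = 1254.498.
Rounded to nearest integer: 1254.

1254


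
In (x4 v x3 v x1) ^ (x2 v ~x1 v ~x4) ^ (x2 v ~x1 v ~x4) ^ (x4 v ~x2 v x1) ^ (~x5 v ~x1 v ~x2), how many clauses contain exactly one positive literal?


A definite clause has exactly one positive literal.
Clause 1: 3 positive -> not definite
Clause 2: 1 positive -> definite
Clause 3: 1 positive -> definite
Clause 4: 2 positive -> not definite
Clause 5: 0 positive -> not definite
Definite clause count = 2.

2


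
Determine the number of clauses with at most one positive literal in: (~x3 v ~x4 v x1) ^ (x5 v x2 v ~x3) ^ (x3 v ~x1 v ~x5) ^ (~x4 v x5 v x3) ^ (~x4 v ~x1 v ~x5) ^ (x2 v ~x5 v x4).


A Horn clause has at most one positive literal.
Clause 1: 1 positive lit(s) -> Horn
Clause 2: 2 positive lit(s) -> not Horn
Clause 3: 1 positive lit(s) -> Horn
Clause 4: 2 positive lit(s) -> not Horn
Clause 5: 0 positive lit(s) -> Horn
Clause 6: 2 positive lit(s) -> not Horn
Total Horn clauses = 3.

3


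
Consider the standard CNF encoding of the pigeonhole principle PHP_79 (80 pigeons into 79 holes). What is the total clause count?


The PHP encoding has two parts:
1) At-least-one-hole clauses: 80 (one per pigeon, each with 79 literals).
2) At-most-one-pigeon-per-hole clauses: 79 holes * C(80,2) = 79 * 3160 = 249640.
Total clauses = 80 + 249640 = 249720.

249720


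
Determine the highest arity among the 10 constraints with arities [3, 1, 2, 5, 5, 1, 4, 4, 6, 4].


The arities are: 3, 1, 2, 5, 5, 1, 4, 4, 6, 4.
Scan for the maximum value.
Maximum arity = 6.

6
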